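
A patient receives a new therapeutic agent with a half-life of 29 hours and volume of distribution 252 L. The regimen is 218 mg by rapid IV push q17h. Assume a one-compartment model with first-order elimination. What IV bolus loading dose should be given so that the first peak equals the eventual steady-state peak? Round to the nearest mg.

653 mg

f = (1/2)^(17/29) ≈ 0.666092; accumulation ratio R = 1/(1−f) ≈ 2.99484.
Loading dose to hit Cmax,ss on first dose: D_load = D_maint·R ≈ 218 × 2.99484 ≈ 652.88 mg.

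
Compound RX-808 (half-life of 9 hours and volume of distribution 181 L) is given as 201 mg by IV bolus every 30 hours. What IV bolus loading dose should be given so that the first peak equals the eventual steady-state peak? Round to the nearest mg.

f = (1/2)^(30/9) ≈ 0.099213; accumulation ratio R = 1/(1−f) ≈ 1.11014.
Loading dose to hit Cmax,ss on first dose: D_load = D_maint·R ≈ 201 × 1.11014 ≈ 223.14 mg.

223 mg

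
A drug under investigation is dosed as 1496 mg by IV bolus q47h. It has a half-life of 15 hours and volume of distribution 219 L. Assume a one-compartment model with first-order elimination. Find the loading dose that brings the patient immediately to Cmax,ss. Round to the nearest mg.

f = (1/2)^(47/15) ≈ 0.113965; accumulation ratio R = 1/(1−f) ≈ 1.12862.
Loading dose to hit Cmax,ss on first dose: D_load = D_maint·R ≈ 1496 × 1.12862 ≈ 1688.42 mg.

1688 mg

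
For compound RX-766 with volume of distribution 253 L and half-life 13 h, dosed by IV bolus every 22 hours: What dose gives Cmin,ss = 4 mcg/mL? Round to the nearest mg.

2259 mg

τ/t½ = 22/13 ≈ 1.6923, so f = (1/2)^(22/13) ≈ 0.309432.
Cmin,ss = (D/Vd)·f/(1−f), so D = Cmin,ss·Vd·(1−f)/f.
D = 4 × 253 × (1−f)/f ≈ 4 × 253 × 2.23173 ≈ 2258.51 mg.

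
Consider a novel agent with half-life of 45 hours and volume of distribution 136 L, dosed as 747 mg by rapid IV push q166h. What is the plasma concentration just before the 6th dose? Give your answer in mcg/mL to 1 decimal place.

0.5 mcg/mL

f = (1/2)^(τ/t½) = (1/2)^(166/45) ≈ 0.0775.
C₀ = D/Vd = 747/136 ≈ 5.493 mcg/mL.
Before the 6th dose, 5 doses have been given. Superposition: Cmin = C₀·(f + f² + … + f^5).
≈ 5.493 × (0.0775 + 0.0060 + 0.0005 + 0.0000 + 0.0000) ≈ 5.493 × 0.0840 ≈ 0.461 mcg/mL.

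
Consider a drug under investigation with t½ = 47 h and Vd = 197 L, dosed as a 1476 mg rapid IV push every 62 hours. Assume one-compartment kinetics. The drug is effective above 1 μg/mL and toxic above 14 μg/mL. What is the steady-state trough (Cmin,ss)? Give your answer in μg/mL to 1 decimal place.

Over one 62-h interval, 62/47 ≈ 1.3191 half-lives elapse, leaving f ≈ 0.4008 of each dose.
Each bolus raises the concentration by D/Vd = 1476/197 ≈ 7.492 μg/mL.
Steady-state trough Cmin,ss = C₀·f/(1−f) ≈ 7.492 × 0.4008/0.5992 ≈ 5.011 μg/mL.
Trough 5.0 μg/mL vs MEC 1 μg/mL: adequate.

5.0 μg/mL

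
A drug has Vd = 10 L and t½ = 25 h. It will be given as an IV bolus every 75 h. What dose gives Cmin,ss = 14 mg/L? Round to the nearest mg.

τ/t½ = 75/25 ≈ 3, so f = (1/2)^(75/25) ≈ 0.125000.
Cmin,ss = (D/Vd)·f/(1−f), so D = Cmin,ss·Vd·(1−f)/f.
D = 14 × 10 × (1−f)/f ≈ 14 × 10 × 7.00000 ≈ 980.00 mg.

980 mg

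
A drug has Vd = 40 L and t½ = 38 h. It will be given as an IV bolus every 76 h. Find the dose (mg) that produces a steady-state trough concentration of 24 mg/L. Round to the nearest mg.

τ/t½ = 76/38 ≈ 2, so f = (1/2)^(76/38) ≈ 0.250000.
Cmin,ss = (D/Vd)·f/(1−f), so D = Cmin,ss·Vd·(1−f)/f.
D = 24 × 40 × (1−f)/f ≈ 24 × 40 × 3.00000 ≈ 2880.00 mg.

2880 mg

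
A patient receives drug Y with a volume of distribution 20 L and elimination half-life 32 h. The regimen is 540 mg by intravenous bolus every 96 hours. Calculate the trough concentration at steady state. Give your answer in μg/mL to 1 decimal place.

3.9 μg/mL

τ = 96 h = 3 half-lives, so f = (1/2)^3 = 0.125.
Accumulation ratio R = 1/(1 − f) = 1/0.875 = 8/7.
Single-dose peak C₀ = D/Vd = 540/20 = 27 μg/mL.
Steady-state peak Cmax,ss = C₀·R = 27 × 8/7 ≈ 30.857 μg/mL.
Steady-state trough Cmin,ss = Cmax,ss·f ≈ 30.857 × 0.125 ≈ 3.857 μg/mL.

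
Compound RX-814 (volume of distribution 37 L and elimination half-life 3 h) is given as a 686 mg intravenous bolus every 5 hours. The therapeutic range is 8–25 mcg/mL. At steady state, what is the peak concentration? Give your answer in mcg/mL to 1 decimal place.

27.1 mcg/mL

Over one 5-h interval, 5/3 ≈ 1.6667 half-lives elapse, leaving f ≈ 0.3150 of each dose.
At steady state, accumulation factor R = 1/(1 − e^(−kτ)) ≈ 1.4599.
Single-dose peak C₀ = D/Vd = 686/37 ≈ 18.541 mcg/mL.
Cmax,ss = C₀/(1 − f) ≈ 18.541/0.6850 ≈ 27.067 mcg/mL.
Peak 27.1 mcg/mL vs MTC 25 mcg/mL: exceeds toxic threshold.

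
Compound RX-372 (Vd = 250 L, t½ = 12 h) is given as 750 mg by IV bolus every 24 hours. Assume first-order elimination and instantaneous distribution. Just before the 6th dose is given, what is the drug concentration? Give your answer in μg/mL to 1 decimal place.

f = (1/2)^(τ/t½) = (1/2)^(24/12) ≈ 0.2500.
C₀ = D/Vd = 750/250 ≈ 3.000 μg/mL.
Before the 6th dose, 5 doses have been given. Superposition: Cmin = C₀·(f + f² + … + f^5).
≈ 3.000 × (0.2500 + 0.0625 + 0.0156 + 0.0039 + 0.0010) ≈ 3.000 × 0.3330 ≈ 0.999 μg/mL.

1.0 μg/mL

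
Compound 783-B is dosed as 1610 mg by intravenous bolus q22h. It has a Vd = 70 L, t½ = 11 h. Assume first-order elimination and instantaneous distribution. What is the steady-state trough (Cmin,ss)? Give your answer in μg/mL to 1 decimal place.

7.7 μg/mL

τ = 22 h = 2 half-lives, so f = (1/2)^2 = 0.25.
Accumulation ratio R = 1/(1 − f) = 1/0.75 = 4/3.
Single-dose peak C₀ = D/Vd = 1610/70 = 23 μg/mL.
Steady-state peak Cmax,ss = C₀·R = 23 × 4/3 ≈ 30.667 μg/mL.
Steady-state trough Cmin,ss = Cmax,ss·f ≈ 30.667 × 0.25 ≈ 7.667 μg/mL.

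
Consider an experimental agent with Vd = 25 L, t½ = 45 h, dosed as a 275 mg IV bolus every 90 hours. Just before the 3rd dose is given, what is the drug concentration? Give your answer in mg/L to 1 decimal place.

f = (1/2)^(τ/t½) = (1/2)^(90/45) ≈ 0.2500.
C₀ = D/Vd = 275/25 ≈ 11.000 mg/L.
Before the 3rd dose, 2 doses have been given. Superposition: Cmin = C₀·(f + f²).
≈ 11.000 × (0.2500 + 0.0625) ≈ 11.000 × 0.3125 ≈ 3.438 mg/L.

3.4 mg/L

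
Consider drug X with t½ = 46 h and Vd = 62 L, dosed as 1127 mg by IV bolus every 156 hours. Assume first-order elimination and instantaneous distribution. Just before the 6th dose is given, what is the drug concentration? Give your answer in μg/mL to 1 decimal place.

1.9 μg/mL

f = (1/2)^(τ/t½) = (1/2)^(156/46) ≈ 0.0953.
C₀ = D/Vd = 1127/62 ≈ 18.177 μg/mL.
Before the 6th dose, 5 doses have been given. Superposition: Cmin = C₀·(f + f² + … + f^5).
≈ 18.177 × (0.0953 + 0.0091 + 0.0009 + 0.0001 + 0.0000) ≈ 18.177 × 0.1054 ≈ 1.916 μg/mL.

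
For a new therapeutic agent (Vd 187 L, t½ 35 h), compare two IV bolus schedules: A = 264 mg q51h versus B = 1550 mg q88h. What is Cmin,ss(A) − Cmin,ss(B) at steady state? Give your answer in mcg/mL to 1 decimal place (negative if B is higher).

Regimen A: f = (1/2)^(51/35) ≈ 0.3642; Cmin,ss = (264/187)·f/(1−f) ≈ 0.809 mcg/mL.
Regimen B: f = (1/2)^(88/35) ≈ 0.1750; Cmin,ss = (1550/187)·f/(1−f) ≈ 1.758 mcg/mL.
Difference ≈ 0.809 − 1.758 ≈ -0.949 mcg/mL.

-0.9 mcg/mL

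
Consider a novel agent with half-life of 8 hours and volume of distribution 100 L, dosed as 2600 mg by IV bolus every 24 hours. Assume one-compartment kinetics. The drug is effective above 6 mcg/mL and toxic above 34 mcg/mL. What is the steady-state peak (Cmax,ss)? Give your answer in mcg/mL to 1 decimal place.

τ = 24 h = 3 half-lives, so f = (1/2)^3 = 0.125.
At steady state, R = 1/(1 − 0.125) = 8/7.
Single-dose peak C₀ = D/Vd = 2600/100 = 26 mcg/mL.
Steady-state peak Cmax,ss = C₀·R = 26 × 8/7 ≈ 29.714 mcg/mL.
Peak 29.7 mcg/mL vs MTC 34 mcg/mL: below toxic threshold.

29.7 mcg/mL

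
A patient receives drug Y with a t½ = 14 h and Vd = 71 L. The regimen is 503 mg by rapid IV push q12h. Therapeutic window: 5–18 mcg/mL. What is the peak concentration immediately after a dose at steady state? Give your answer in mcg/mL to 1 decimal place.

k = ln2/t½ = ln2/14 ≈ 0.049511 h⁻¹; fraction remaining f = e^(−kτ) = e^(−0.049511×12) ≈ 0.5520.
At steady state, accumulation factor R = 1/(1 − e^(−kτ)) ≈ 2.2321.
Each bolus raises the concentration by D/Vd = 503/71 ≈ 7.085 mcg/mL.
Steady-state peak Cmax,ss = C₀·R ≈ 7.085 × 2.2321 ≈ 15.814 mcg/mL.
Peak 15.8 mcg/mL vs MTC 18 mcg/mL: below toxic threshold.

15.8 mcg/mL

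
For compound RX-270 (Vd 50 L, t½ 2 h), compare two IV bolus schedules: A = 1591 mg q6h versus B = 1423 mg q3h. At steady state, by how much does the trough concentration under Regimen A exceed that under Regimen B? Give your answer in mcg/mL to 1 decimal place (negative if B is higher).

Regimen A: f = (1/2)^(6/2) ≈ 0.1250; Cmin,ss = (1591/50)·f/(1−f) ≈ 4.546 mcg/mL.
Regimen B: f = (1/2)^(3/2) ≈ 0.3536; Cmin,ss = (1423/50)·f/(1−f) ≈ 15.568 mcg/mL.
Difference ≈ 4.546 − 15.568 ≈ -11.022 mcg/mL.

-11.0 mcg/mL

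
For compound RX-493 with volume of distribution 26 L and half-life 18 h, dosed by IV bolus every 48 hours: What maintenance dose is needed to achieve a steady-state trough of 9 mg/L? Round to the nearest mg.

1252 mg

τ/t½ = 48/18 ≈ 2.6667, so f = (1/2)^(48/18) ≈ 0.157490.
Cmin,ss = (D/Vd)·f/(1−f), so D = Cmin,ss·Vd·(1−f)/f.
D = 9 × 26 × (1−f)/f ≈ 9 × 26 × 5.34961 ≈ 1251.81 mg.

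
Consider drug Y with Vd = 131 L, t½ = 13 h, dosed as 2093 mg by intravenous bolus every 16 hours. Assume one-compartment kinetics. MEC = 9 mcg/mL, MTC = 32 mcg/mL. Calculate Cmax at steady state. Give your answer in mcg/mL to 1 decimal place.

27.8 mcg/mL

k = ln2/t½ = ln2/13 ≈ 0.053319 h⁻¹; fraction remaining f = e^(−kτ) = e^(−0.053319×16) ≈ 0.4261.
At steady state, accumulation factor R = 1/(1 − e^(−kτ)) ≈ 1.7425.
Single-dose peak C₀ = D/Vd = 2093/131 ≈ 15.977 mcg/mL.
Cmax,ss = C₀/(1 − f) ≈ 15.977/0.5739 ≈ 27.839 mcg/mL.
Peak 27.8 mcg/mL vs MTC 32 mcg/mL: below toxic threshold.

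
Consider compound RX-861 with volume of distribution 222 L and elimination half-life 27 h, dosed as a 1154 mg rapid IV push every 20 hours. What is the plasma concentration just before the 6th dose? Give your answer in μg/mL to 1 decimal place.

f = (1/2)^(τ/t½) = (1/2)^(20/27) ≈ 0.5984.
C₀ = D/Vd = 1154/222 ≈ 5.198 μg/mL.
Before the 6th dose, 5 doses have been given. Superposition: Cmin = C₀·(f + f² + … + f^5).
≈ 5.198 × (0.5984 + 0.3581 + 0.2143 + 0.1282 + 0.0767) ≈ 5.198 × 1.3757 ≈ 7.151 μg/mL.

7.2 μg/mL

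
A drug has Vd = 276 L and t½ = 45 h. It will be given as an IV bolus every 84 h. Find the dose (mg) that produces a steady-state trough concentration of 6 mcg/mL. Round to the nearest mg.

τ/t½ = 84/45 ≈ 1.8667, so f = (1/2)^(84/45) ≈ 0.274206.
Cmin,ss = (D/Vd)·f/(1−f), so D = Cmin,ss·Vd·(1−f)/f.
D = 6 × 276 × (1−f)/f ≈ 6 × 276 × 2.64689 ≈ 4383.25 mg.

4383 mg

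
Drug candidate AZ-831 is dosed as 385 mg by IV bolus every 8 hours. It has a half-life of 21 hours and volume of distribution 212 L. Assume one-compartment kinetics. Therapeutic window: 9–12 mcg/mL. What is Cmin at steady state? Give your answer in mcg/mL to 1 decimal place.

6.0 mcg/mL

Over one 8-h interval, 8/21 ≈ 0.38095 half-lives elapse, leaving f ≈ 0.7679 of each dose.
Each bolus raises the concentration by D/Vd = 385/212 ≈ 1.816 mcg/mL.
Steady-state trough Cmin,ss = C₀·f/(1−f) ≈ 1.816 × 0.7679/0.2321 ≈ 6.008 mcg/mL.
Trough 6.0 mcg/mL vs MEC 9 mcg/mL: subtherapeutic.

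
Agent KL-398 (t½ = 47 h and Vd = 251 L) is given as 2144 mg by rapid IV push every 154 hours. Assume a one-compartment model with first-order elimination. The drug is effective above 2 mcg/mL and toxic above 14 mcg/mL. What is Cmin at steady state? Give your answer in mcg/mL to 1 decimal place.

k = ln2/t½ = ln2/47 ≈ 0.014748 h⁻¹; fraction remaining f = e^(−kτ) = e^(−0.014748×154) ≈ 0.1032.
Single-dose peak C₀ = D/Vd = 2144/251 ≈ 8.542 mcg/mL.
Steady-state trough Cmin,ss = C₀·f/(1−f) ≈ 8.542 × 0.1032/0.8968 ≈ 0.983 mcg/mL.
Trough 1.0 mcg/mL vs MEC 2 mcg/mL: subtherapeutic.

1.0 mcg/mL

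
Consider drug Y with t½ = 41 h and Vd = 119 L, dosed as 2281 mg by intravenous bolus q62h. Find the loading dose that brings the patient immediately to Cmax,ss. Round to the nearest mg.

3512 mg

f = (1/2)^(62/41) ≈ 0.350577; accumulation ratio R = 1/(1−f) ≈ 1.53983.
Loading dose to hit Cmax,ss on first dose: D_load = D_maint·R ≈ 2281 × 1.53983 ≈ 3512.35 mg.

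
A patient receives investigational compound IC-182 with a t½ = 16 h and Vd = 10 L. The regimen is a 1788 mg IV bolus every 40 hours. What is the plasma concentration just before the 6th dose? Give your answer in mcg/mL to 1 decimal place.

38.4 mcg/mL

f = (1/2)^(τ/t½) = (1/2)^(40/16) ≈ 0.1768.
C₀ = D/Vd = 1788/10 ≈ 178.800 mcg/mL.
Before the 6th dose, 5 doses have been given. Superposition: Cmin = C₀·(f + f² + … + f^5).
≈ 178.800 × (0.1768 + 0.0313 + 0.0055 + 0.0010 + 0.0002) ≈ 178.800 × 0.2148 ≈ 38.406 mcg/mL.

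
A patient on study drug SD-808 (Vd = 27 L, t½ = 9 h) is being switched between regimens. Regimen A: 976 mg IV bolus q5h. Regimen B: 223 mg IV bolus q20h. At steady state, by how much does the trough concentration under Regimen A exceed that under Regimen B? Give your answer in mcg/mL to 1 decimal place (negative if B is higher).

74.7 mcg/mL

Regimen A: f = (1/2)^(5/9) ≈ 0.6804; Cmin,ss = (976/27)·f/(1−f) ≈ 76.956 mcg/mL.
Regimen B: f = (1/2)^(20/9) ≈ 0.2143; Cmin,ss = (223/27)·f/(1−f) ≈ 2.253 mcg/mL.
Difference ≈ 76.956 − 2.253 ≈ 74.703 mcg/mL.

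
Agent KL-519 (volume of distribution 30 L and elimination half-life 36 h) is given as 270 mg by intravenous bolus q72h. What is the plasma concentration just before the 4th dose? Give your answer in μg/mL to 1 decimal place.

3.0 μg/mL

f = (1/2)^(τ/t½) = (1/2)^(72/36) ≈ 0.2500.
C₀ = D/Vd = 270/30 ≈ 9.000 μg/mL.
Before the 4th dose, 3 doses have been given. Superposition: Cmin = C₀·(f + f² + … + f^3).
≈ 9.000 × (0.2500 + 0.0625 + 0.0156) ≈ 9.000 × 0.3281 ≈ 2.953 μg/mL.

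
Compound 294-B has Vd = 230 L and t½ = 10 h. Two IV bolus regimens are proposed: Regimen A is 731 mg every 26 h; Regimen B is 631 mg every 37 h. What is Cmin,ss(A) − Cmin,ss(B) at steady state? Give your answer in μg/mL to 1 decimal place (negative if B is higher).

Regimen A: f = (1/2)^(26/10) ≈ 0.1649; Cmin,ss = (731/230)·f/(1−f) ≈ 0.628 μg/mL.
Regimen B: f = (1/2)^(37/10) ≈ 0.0769; Cmin,ss = (631/230)·f/(1−f) ≈ 0.229 μg/mL.
Difference ≈ 0.628 − 0.229 ≈ 0.399 μg/mL.

0.4 μg/mL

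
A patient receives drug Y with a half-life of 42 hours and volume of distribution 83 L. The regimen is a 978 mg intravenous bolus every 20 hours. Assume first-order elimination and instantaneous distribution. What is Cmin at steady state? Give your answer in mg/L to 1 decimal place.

30.1 mg/L

τ/t½ = 20/42 ≈ 0.47619, so fraction remaining f = (1/2)^(20/42) ≈ 0.7189.
Each bolus raises the concentration by D/Vd = 978/83 ≈ 11.783 mg/L.
Steady-state trough Cmin,ss = C₀·f/(1−f) ≈ 11.783 × 0.7189/0.2811 ≈ 30.134 mg/L.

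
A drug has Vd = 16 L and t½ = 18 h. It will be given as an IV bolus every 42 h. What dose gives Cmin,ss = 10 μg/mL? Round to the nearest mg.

646 mg

τ/t½ = 42/18 ≈ 2.3333, so f = (1/2)^(42/18) ≈ 0.198425.
Cmin,ss = (D/Vd)·f/(1−f), so D = Cmin,ss·Vd·(1−f)/f.
D = 10 × 16 × (1−f)/f ≈ 10 × 16 × 4.03969 ≈ 646.35 mg.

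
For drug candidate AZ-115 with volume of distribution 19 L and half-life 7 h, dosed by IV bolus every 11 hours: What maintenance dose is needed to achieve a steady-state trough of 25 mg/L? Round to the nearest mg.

τ/t½ = 11/7 ≈ 1.5714, so f = (1/2)^(11/7) ≈ 0.336475.
Cmin,ss = (D/Vd)·f/(1−f), so D = Cmin,ss·Vd·(1−f)/f.
D = 25 × 19 × (1−f)/f ≈ 25 × 19 × 1.97199 ≈ 936.70 mg.

937 mg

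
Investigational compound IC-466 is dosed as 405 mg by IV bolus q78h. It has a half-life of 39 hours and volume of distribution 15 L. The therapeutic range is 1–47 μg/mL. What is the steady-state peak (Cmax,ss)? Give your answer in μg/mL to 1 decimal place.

36.0 μg/mL

τ = 78 h = 2 half-lives, so f = (1/2)^2 = 0.25.
Accumulation ratio R = 1/(1 − f) = 1/0.75 = 4/3.
Single-dose peak C₀ = D/Vd = 405/15 = 27 μg/mL.
Steady-state peak Cmax,ss = C₀·R = 27 × 4/3 ≈ 36.000 μg/mL.
Peak 36.0 μg/mL vs MTC 47 μg/mL: below toxic threshold.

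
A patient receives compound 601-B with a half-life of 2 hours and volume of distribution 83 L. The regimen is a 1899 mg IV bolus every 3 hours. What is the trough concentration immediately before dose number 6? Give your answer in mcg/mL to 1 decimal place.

f = (1/2)^(τ/t½) = (1/2)^(3/2) ≈ 0.3536.
C₀ = D/Vd = 1899/83 ≈ 22.880 mcg/mL.
Before the 6th dose, 5 doses have been given. Superposition: Cmin = C₀·(f + f² + … + f^5).
≈ 22.880 × (0.3536 + 0.1250 + 0.0442 + 0.0156 + 0.0055) ≈ 22.880 × 0.5439 ≈ 12.444 mcg/mL.

12.4 mcg/mL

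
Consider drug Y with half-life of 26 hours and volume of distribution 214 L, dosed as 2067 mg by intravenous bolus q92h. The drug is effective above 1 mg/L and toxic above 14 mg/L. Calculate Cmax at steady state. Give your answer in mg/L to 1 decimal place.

10.6 mg/L

τ/t½ = 92/26 ≈ 3.5385, so fraction remaining f = (1/2)^(92/26) ≈ 0.0861.
At steady state, accumulation factor R = 1/(1 − e^(−kτ)) ≈ 1.0942.
Single-dose peak C₀ = D/Vd = 2067/214 ≈ 9.659 mg/L.
Cmax,ss = C₀/(1 − f) ≈ 9.659/0.9139 ≈ 10.569 mg/L.
Peak 10.6 mg/L vs MTC 14 mg/L: below toxic threshold.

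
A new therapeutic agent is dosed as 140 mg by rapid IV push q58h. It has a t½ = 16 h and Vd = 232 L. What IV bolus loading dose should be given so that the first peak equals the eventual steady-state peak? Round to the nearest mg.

152 mg

f = (1/2)^(58/16) ≈ 0.081052; accumulation ratio R = 1/(1−f) ≈ 1.08820.
Loading dose to hit Cmax,ss on first dose: D_load = D_maint·R ≈ 140 × 1.08820 ≈ 152.35 mg.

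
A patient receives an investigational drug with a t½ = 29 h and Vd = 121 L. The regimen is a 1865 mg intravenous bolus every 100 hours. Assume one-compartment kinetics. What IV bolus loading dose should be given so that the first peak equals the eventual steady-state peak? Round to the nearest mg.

f = (1/2)^(100/29) ≈ 0.091615; accumulation ratio R = 1/(1−f) ≈ 1.10085.
Loading dose to hit Cmax,ss on first dose: D_load = D_maint·R ≈ 1865 × 1.10085 ≈ 2053.09 mg.

2053 mg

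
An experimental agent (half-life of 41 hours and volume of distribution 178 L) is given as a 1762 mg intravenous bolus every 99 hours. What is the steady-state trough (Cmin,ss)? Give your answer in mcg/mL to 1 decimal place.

Over one 99-h interval, 99/41 ≈ 2.4146 half-lives elapse, leaving f ≈ 0.1876 of each dose.
Each bolus raises the concentration by D/Vd = 1762/178 ≈ 9.899 mcg/mL.
Steady-state trough Cmin,ss = C₀·f/(1−f) ≈ 9.899 × 0.1876/0.8124 ≈ 2.286 mcg/mL.

2.3 mcg/mL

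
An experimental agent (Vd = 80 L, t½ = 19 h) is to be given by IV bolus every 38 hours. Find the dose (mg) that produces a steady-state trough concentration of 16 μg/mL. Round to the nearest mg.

3840 mg

τ/t½ = 38/19 ≈ 2, so f = (1/2)^(38/19) ≈ 0.250000.
Cmin,ss = (D/Vd)·f/(1−f), so D = Cmin,ss·Vd·(1−f)/f.
D = 16 × 80 × (1−f)/f ≈ 16 × 80 × 3.00000 ≈ 3840.00 mg.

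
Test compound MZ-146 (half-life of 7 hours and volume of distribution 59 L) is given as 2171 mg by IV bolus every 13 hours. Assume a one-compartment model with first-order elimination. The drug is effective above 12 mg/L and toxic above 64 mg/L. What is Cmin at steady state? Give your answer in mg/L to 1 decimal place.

τ/t½ = 13/7 ≈ 1.8571, so fraction remaining f = (1/2)^(13/7) ≈ 0.2760.
Single-dose peak C₀ = D/Vd = 2171/59 ≈ 36.797 mg/L.
Steady-state trough Cmin,ss = C₀·f/(1−f) ≈ 36.797 × 0.2760/0.7240 ≈ 14.028 mg/L.
Trough 14.0 mg/L vs MEC 12 mg/L: adequate.

14.0 mg/L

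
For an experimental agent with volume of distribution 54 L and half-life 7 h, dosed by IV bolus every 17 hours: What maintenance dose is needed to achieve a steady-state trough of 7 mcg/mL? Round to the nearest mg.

1657 mg

τ/t½ = 17/7 ≈ 2.4286, so f = (1/2)^(17/7) ≈ 0.185749.
Cmin,ss = (D/Vd)·f/(1−f), so D = Cmin,ss·Vd·(1−f)/f.
D = 7 × 54 × (1−f)/f ≈ 7 × 54 × 4.38361 ≈ 1657.00 mg.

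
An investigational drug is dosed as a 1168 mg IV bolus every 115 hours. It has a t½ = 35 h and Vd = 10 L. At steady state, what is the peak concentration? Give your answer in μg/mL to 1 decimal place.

Over one 115-h interval, 115/35 ≈ 3.2857 half-lives elapse, leaving f ≈ 0.1025 of each dose.
Accumulation ratio R = 1/(1 − f) ≈ 1/0.8975 ≈ 1.1142.
Single-dose peak C₀ = D/Vd = 1168/10 ≈ 116.800 μg/mL.
Cmax,ss = C₀/(1 − f) ≈ 116.800/0.8975 ≈ 130.139 μg/mL.

130.1 μg/mL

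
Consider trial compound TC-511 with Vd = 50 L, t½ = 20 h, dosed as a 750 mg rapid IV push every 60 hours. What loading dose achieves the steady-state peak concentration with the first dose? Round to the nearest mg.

857 mg

f = (1/2)^(60/20) ≈ 0.125000; accumulation ratio R = 1/(1−f) ≈ 1.14286.
Loading dose to hit Cmax,ss on first dose: D_load = D_maint·R ≈ 750 × 1.14286 ≈ 857.14 mg.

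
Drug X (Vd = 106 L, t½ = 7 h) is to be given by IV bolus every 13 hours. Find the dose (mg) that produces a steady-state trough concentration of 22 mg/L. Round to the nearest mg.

6117 mg

τ/t½ = 13/7 ≈ 1.8571, so f = (1/2)^(13/7) ≈ 0.276022.
Cmin,ss = (D/Vd)·f/(1−f), so D = Cmin,ss·Vd·(1−f)/f.
D = 22 × 106 × (1−f)/f ≈ 22 × 106 × 2.62290 ≈ 6116.60 mg.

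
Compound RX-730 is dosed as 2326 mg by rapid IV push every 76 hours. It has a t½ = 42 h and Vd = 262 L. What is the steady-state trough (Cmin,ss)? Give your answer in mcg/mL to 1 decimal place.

3.5 mcg/mL

k = ln2/t½ = ln2/42 ≈ 0.016504 h⁻¹; fraction remaining f = e^(−kτ) = e^(−0.016504×76) ≈ 0.2853.
Single-dose peak C₀ = D/Vd = 2326/262 ≈ 8.878 mcg/mL.
Steady-state trough Cmin,ss = C₀·f/(1−f) ≈ 8.878 × 0.2853/0.7147 ≈ 3.544 mcg/mL.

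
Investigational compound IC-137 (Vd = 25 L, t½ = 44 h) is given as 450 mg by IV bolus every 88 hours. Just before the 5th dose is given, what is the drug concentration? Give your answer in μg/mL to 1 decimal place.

f = (1/2)^(τ/t½) = (1/2)^(88/44) ≈ 0.2500.
C₀ = D/Vd = 450/25 ≈ 18.000 μg/mL.
Before the 5th dose, 4 doses have been given. Superposition: Cmin = C₀·(f + f² + … + f^4).
≈ 18.000 × (0.2500 + 0.0625 + 0.0156 + 0.0039) ≈ 18.000 × 0.3320 ≈ 5.976 μg/mL.

6.0 μg/mL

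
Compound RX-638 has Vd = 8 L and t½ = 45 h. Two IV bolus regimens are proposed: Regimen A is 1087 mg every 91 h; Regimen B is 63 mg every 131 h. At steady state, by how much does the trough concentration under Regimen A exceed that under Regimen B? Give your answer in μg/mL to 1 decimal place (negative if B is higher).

Regimen A: f = (1/2)^(91/45) ≈ 0.2462; Cmin,ss = (1087/8)·f/(1−f) ≈ 44.378 μg/mL.
Regimen B: f = (1/2)^(131/45) ≈ 0.1329; Cmin,ss = (63/8)·f/(1−f) ≈ 1.207 μg/mL.
Difference ≈ 44.378 − 1.207 ≈ 43.171 μg/mL.

43.2 μg/mL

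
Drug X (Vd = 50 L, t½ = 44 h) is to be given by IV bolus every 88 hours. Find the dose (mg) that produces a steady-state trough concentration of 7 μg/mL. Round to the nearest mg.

1050 mg

τ/t½ = 88/44 ≈ 2, so f = (1/2)^(88/44) ≈ 0.250000.
Cmin,ss = (D/Vd)·f/(1−f), so D = Cmin,ss·Vd·(1−f)/f.
D = 7 × 50 × (1−f)/f ≈ 7 × 50 × 3.00000 ≈ 1050.00 mg.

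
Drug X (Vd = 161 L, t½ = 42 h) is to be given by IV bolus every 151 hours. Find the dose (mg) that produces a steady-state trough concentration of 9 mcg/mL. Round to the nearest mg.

τ/t½ = 151/42 ≈ 3.5952, so f = (1/2)^(151/42) ≈ 0.082742.
Cmin,ss = (D/Vd)·f/(1−f), so D = Cmin,ss·Vd·(1−f)/f.
D = 9 × 161 × (1−f)/f ≈ 9 × 161 × 11.08576 ≈ 16063.27 mg.

16063 mg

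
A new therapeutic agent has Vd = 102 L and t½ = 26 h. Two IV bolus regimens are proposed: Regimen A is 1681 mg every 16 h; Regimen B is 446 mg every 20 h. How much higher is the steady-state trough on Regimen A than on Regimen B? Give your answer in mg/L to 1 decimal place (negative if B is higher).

Regimen A: f = (1/2)^(16/26) ≈ 0.6528; Cmin,ss = (1681/102)·f/(1−f) ≈ 30.986 mg/L.
Regimen B: f = (1/2)^(20/26) ≈ 0.5867; Cmin,ss = (446/102)·f/(1−f) ≈ 6.207 mg/L.
Difference ≈ 30.986 − 6.207 ≈ 24.779 mg/L.

24.8 mg/L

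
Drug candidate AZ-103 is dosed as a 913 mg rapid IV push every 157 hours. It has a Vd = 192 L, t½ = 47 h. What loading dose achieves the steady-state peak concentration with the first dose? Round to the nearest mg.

f = (1/2)^(157/47) ≈ 0.098726; accumulation ratio R = 1/(1−f) ≈ 1.10954.
Loading dose to hit Cmax,ss on first dose: D_load = D_maint·R ≈ 913 × 1.10954 ≈ 1013.01 mg.

1013 mg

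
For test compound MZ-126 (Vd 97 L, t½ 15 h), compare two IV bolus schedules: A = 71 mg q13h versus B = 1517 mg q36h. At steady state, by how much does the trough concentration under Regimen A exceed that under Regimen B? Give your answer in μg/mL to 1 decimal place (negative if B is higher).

-2.8 μg/mL

Regimen A: f = (1/2)^(13/15) ≈ 0.5484; Cmin,ss = (71/97)·f/(1−f) ≈ 0.889 μg/mL.
Regimen B: f = (1/2)^(36/15) ≈ 0.1895; Cmin,ss = (1517/97)·f/(1−f) ≈ 3.657 μg/mL.
Difference ≈ 0.889 − 3.657 ≈ -2.768 μg/mL.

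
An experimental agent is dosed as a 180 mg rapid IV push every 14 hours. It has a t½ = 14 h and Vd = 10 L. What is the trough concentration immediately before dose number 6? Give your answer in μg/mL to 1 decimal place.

f = (1/2)^(τ/t½) = (1/2)^(14/14) ≈ 0.5000.
C₀ = D/Vd = 180/10 ≈ 18.000 μg/mL.
Before the 6th dose, 5 doses have been given. Superposition: Cmin = C₀·(f + f² + … + f^5).
≈ 18.000 × (0.5000 + 0.2500 + 0.1250 + 0.0625 + 0.0313) ≈ 18.000 × 0.9688 ≈ 17.438 μg/mL.

17.4 μg/mL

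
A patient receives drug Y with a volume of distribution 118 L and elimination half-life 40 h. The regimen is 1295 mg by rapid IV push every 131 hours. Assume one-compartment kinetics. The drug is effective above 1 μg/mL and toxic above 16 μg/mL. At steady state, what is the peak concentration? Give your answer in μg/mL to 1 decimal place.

k = ln2/t½ = ln2/40 ≈ 0.017329 h⁻¹; fraction remaining f = e^(−kτ) = e^(−0.017329×131) ≈ 0.1033.
Accumulation ratio R = 1/(1 − f) ≈ 1/0.8967 ≈ 1.1152.
Each bolus raises the concentration by D/Vd = 1295/118 ≈ 10.975 μg/mL.
Steady-state peak Cmax,ss = C₀·R ≈ 10.975 × 1.1152 ≈ 12.239 μg/mL.
Peak 12.2 μg/mL vs MTC 16 μg/mL: below toxic threshold.

12.2 μg/mL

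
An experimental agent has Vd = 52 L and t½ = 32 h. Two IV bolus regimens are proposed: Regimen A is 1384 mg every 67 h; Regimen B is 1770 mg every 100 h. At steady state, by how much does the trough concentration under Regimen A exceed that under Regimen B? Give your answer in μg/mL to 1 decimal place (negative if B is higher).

3.7 μg/mL

Regimen A: f = (1/2)^(67/32) ≈ 0.2343; Cmin,ss = (1384/52)·f/(1−f) ≈ 8.144 μg/mL.
Regimen B: f = (1/2)^(100/32) ≈ 0.1146; Cmin,ss = (1770/52)·f/(1−f) ≈ 4.406 μg/mL.
Difference ≈ 8.144 − 4.406 ≈ 3.738 μg/mL.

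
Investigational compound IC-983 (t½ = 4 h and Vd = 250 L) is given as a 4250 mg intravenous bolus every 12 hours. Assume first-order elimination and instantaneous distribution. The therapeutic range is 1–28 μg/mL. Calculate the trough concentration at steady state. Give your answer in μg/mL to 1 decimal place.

The dosing interval is 3 half-lives, so f = 2^(−3) = 0.125.
Accumulation ratio R = 1/(1 − f) = 1/0.875 = 8/7.
Single-dose peak C₀ = D/Vd = 4250/250 = 17 μg/mL.
Steady-state peak Cmax,ss = C₀·R = 17 × 8/7 ≈ 19.429 μg/mL.
Steady-state trough Cmin,ss = Cmax,ss·f ≈ 19.429 × 0.125 ≈ 2.429 μg/mL.
Trough 2.4 μg/mL vs MEC 1 μg/mL: adequate.

2.4 μg/mL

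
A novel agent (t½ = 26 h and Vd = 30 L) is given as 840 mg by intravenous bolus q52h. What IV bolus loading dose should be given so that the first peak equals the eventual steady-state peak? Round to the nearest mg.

1120 mg

f = (1/2)^(52/26) ≈ 0.250000; accumulation ratio R = 1/(1−f) ≈ 1.33333.
Loading dose to hit Cmax,ss on first dose: D_load = D_maint·R ≈ 840 × 1.33333 ≈ 1120.00 mg.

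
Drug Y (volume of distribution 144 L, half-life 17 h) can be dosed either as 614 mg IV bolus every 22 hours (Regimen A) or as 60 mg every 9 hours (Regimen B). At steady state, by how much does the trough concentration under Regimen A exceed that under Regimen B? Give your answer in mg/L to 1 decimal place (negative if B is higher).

2.0 mg/L

Regimen A: f = (1/2)^(22/17) ≈ 0.4078; Cmin,ss = (614/144)·f/(1−f) ≈ 2.936 mg/L.
Regimen B: f = (1/2)^(9/17) ≈ 0.6928; Cmin,ss = (60/144)·f/(1−f) ≈ 0.940 mg/L.
Difference ≈ 2.936 − 0.940 ≈ 1.996 mg/L.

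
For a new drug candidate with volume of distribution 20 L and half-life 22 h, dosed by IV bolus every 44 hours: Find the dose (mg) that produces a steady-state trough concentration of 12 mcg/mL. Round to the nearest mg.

τ/t½ = 44/22 ≈ 2, so f = (1/2)^(44/22) ≈ 0.250000.
Cmin,ss = (D/Vd)·f/(1−f), so D = Cmin,ss·Vd·(1−f)/f.
D = 12 × 20 × (1−f)/f ≈ 12 × 20 × 3.00000 ≈ 720.00 mg.

720 mg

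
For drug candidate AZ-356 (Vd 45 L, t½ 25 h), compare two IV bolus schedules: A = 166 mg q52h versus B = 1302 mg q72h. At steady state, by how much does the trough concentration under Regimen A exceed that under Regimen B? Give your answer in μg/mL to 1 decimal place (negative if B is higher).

-3.4 μg/mL

Regimen A: f = (1/2)^(52/25) ≈ 0.2365; Cmin,ss = (166/45)·f/(1−f) ≈ 1.143 μg/mL.
Regimen B: f = (1/2)^(72/25) ≈ 0.1358; Cmin,ss = (1302/45)·f/(1−f) ≈ 4.547 μg/mL.
Difference ≈ 1.143 − 4.547 ≈ -3.404 μg/mL.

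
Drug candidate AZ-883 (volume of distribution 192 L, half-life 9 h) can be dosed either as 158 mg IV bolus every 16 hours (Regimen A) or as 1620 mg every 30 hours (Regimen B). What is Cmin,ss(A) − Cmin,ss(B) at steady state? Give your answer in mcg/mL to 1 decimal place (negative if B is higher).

Regimen A: f = (1/2)^(16/9) ≈ 0.2916; Cmin,ss = (158/192)·f/(1−f) ≈ 0.339 mcg/mL.
Regimen B: f = (1/2)^(30/9) ≈ 0.0992; Cmin,ss = (1620/192)·f/(1−f) ≈ 0.929 mcg/mL.
Difference ≈ 0.339 − 0.929 ≈ -0.590 mcg/mL.

-0.6 mcg/mL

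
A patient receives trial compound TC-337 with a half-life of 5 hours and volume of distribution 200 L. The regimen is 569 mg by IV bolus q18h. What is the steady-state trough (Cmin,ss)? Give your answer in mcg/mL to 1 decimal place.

0.3 mcg/mL

τ/t½ = 18/5 ≈ 3.6, so fraction remaining f = (1/2)^(18/5) ≈ 0.0825.
Accumulation ratio R = 1/(1 − f) ≈ 1/0.9175 ≈ 1.0899.
Single-dose peak C₀ = D/Vd = 569/200 ≈ 2.845 mcg/mL.
Steady-state peak Cmax,ss = C₀·R ≈ 2.845 × 1.0899 ≈ 3.101 mcg/mL.
One interval later, Cmin,ss = Cmax,ss·e^(−kτ) ≈ 3.101 × 0.0825 ≈ 0.256 mcg/mL.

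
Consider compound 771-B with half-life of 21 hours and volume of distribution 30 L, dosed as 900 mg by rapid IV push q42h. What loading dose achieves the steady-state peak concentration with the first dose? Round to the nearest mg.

f = (1/2)^(42/21) ≈ 0.250000; accumulation ratio R = 1/(1−f) ≈ 1.33333.
Loading dose to hit Cmax,ss on first dose: D_load = D_maint·R ≈ 900 × 1.33333 ≈ 1200.00 mg.

1200 mg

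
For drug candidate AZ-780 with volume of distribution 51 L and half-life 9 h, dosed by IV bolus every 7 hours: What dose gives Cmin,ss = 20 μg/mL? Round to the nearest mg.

729 mg

τ/t½ = 7/9 ≈ 0.77778, so f = (1/2)^(7/9) ≈ 0.583265.
Cmin,ss = (D/Vd)·f/(1−f), so D = Cmin,ss·Vd·(1−f)/f.
D = 20 × 51 × (1−f)/f ≈ 20 × 51 × 0.71449 ≈ 728.78 mg.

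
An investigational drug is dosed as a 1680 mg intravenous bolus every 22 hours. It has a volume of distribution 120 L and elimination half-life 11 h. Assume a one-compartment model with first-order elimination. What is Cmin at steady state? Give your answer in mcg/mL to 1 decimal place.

τ = 22 h = 2 half-lives, so f = (1/2)^2 = 0.25.
Accumulation ratio R = 1/(1 − f) = 1/0.75 = 4/3.
Single-dose peak C₀ = D/Vd = 1680/120 = 14 mcg/mL.
Steady-state peak Cmax,ss = C₀·R = 14 × 4/3 ≈ 18.667 mcg/mL.
Steady-state trough Cmin,ss = Cmax,ss·f ≈ 18.667 × 0.25 ≈ 4.667 mcg/mL.

4.7 mcg/mL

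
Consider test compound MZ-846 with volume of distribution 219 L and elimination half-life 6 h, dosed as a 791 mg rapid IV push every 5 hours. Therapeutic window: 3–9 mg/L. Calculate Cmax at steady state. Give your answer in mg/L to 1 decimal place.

8.2 mg/L

τ/t½ = 5/6 ≈ 0.83333, so fraction remaining f = (1/2)^(5/6) ≈ 0.5612.
Accumulation ratio R = 1/(1 − f) ≈ 1/0.4388 ≈ 2.2789.
Single-dose peak C₀ = D/Vd = 791/219 ≈ 3.612 mg/L.
Cmax,ss = C₀/(1 − f) ≈ 3.612/0.4388 ≈ 8.232 mg/L.
Peak 8.2 mg/L vs MTC 9 mg/L: below toxic threshold.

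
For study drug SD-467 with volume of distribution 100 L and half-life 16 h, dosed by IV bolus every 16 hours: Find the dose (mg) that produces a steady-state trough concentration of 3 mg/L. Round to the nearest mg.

300 mg

τ/t½ = 16/16 ≈ 1, so f = (1/2)^(16/16) ≈ 0.500000.
Cmin,ss = (D/Vd)·f/(1−f), so D = Cmin,ss·Vd·(1−f)/f.
D = 3 × 100 × (1−f)/f ≈ 3 × 100 × 1.00000 ≈ 300.00 mg.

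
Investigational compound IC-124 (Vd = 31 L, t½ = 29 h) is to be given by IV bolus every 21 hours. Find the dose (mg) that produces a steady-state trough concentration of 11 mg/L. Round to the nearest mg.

τ/t½ = 21/29 ≈ 0.72414, so f = (1/2)^(21/29) ≈ 0.605359.
Cmin,ss = (D/Vd)·f/(1−f), so D = Cmin,ss·Vd·(1−f)/f.
D = 11 × 31 × (1−f)/f ≈ 11 × 31 × 0.65191 ≈ 222.30 mg.

222 mg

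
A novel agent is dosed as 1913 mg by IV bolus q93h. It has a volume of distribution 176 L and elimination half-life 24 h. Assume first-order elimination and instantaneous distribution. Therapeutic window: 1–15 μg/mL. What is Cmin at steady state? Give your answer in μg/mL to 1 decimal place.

τ/t½ = 93/24 ≈ 3.875, so fraction remaining f = (1/2)^(93/24) ≈ 0.0682.
At steady state, accumulation factor R = 1/(1 − e^(−kτ)) ≈ 1.0732.
Single-dose peak C₀ = D/Vd = 1913/176 ≈ 10.869 μg/mL.
Steady-state peak Cmax,ss = C₀·R ≈ 10.869 × 1.0732 ≈ 11.665 μg/mL.
One interval later, Cmin,ss = Cmax,ss·e^(−kτ) ≈ 11.665 × 0.0682 ≈ 0.796 μg/mL.
Trough 0.8 μg/mL vs MEC 1 μg/mL: subtherapeutic.

0.8 μg/mL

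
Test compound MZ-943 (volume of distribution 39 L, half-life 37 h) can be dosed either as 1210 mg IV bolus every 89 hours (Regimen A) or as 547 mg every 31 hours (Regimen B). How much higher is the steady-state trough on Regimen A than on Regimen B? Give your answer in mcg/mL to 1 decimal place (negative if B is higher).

Regimen A: f = (1/2)^(89/37) ≈ 0.1888; Cmin,ss = (1210/39)·f/(1−f) ≈ 7.221 mcg/mL.
Regimen B: f = (1/2)^(31/37) ≈ 0.5595; Cmin,ss = (547/39)·f/(1−f) ≈ 17.815 mcg/mL.
Difference ≈ 7.221 − 17.815 ≈ -10.594 mcg/mL.

-10.6 mcg/mL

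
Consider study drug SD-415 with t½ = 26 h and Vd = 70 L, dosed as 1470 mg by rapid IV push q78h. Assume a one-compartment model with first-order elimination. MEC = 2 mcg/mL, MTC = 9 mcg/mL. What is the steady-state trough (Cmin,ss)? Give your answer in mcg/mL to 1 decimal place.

The dosing interval is 3 half-lives, so f = 2^(−3) = 0.125.
At steady state, R = 1/(1 − 0.125) = 8/7.
Single-dose peak C₀ = D/Vd = 1470/70 = 21 mcg/mL.
Steady-state peak Cmax,ss = C₀·R = 21 × 8/7 ≈ 24.000 mcg/mL.
Steady-state trough Cmin,ss = Cmax,ss·f ≈ 24.000 × 0.125 ≈ 3.000 mcg/mL.
Trough 3.0 mcg/mL vs MEC 2 mcg/mL: adequate.

3.0 mcg/mL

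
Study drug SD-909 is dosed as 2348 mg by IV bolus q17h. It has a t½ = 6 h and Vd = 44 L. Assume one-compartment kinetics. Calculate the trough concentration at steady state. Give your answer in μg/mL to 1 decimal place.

8.7 μg/mL

Over one 17-h interval, 17/6 ≈ 2.8333 half-lives elapse, leaving f ≈ 0.1403 of each dose.
Single-dose peak C₀ = D/Vd = 2348/44 ≈ 53.364 μg/mL.
Steady-state trough Cmin,ss = C₀·f/(1−f) ≈ 53.364 × 0.1403/0.8597 ≈ 8.709 μg/mL.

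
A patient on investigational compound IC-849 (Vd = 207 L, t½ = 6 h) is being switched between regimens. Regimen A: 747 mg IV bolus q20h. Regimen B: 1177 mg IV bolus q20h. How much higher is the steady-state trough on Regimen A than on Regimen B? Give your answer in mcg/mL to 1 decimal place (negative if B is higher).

-0.2 mcg/mL

Regimen A: f = (1/2)^(20/6) ≈ 0.0992; Cmin,ss = (747/207)·f/(1−f) ≈ 0.397 mcg/mL.
Regimen B: f = (1/2)^(20/6) ≈ 0.0992; Cmin,ss = (1177/207)·f/(1−f) ≈ 0.626 mcg/mL.
Difference ≈ 0.397 − 0.626 ≈ -0.229 mcg/mL.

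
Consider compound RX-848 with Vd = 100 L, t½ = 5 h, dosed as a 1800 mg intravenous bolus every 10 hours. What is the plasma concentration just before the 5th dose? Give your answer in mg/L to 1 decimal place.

6.0 mg/L

f = (1/2)^(τ/t½) = (1/2)^(10/5) ≈ 0.2500.
C₀ = D/Vd = 1800/100 ≈ 18.000 mg/L.
Before the 5th dose, 4 doses have been given. Superposition: Cmin = C₀·(f + f² + … + f^4).
≈ 18.000 × (0.2500 + 0.0625 + 0.0156 + 0.0039) ≈ 18.000 × 0.3320 ≈ 5.976 mg/L.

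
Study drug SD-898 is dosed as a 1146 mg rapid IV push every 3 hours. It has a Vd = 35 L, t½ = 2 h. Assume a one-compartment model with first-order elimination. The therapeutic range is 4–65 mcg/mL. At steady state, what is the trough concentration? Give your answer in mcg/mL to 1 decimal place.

17.9 mcg/mL

k = ln2/t½ = ln2/2 ≈ 0.346574 h⁻¹; fraction remaining f = e^(−kτ) = e^(−0.346574×3) ≈ 0.3536.
Accumulation ratio R = 1/(1 − f) ≈ 1/0.6464 ≈ 1.5470.
Single-dose peak C₀ = D/Vd = 1146/35 ≈ 32.743 mcg/mL.
Steady-state peak Cmax,ss = C₀·R ≈ 32.743 × 1.5470 ≈ 50.653 mcg/mL.
Steady-state trough Cmin,ss = Cmax,ss·f ≈ 50.653 × 0.3536 ≈ 17.911 mcg/mL.
Trough 17.9 mcg/mL vs MEC 4 mcg/mL: adequate.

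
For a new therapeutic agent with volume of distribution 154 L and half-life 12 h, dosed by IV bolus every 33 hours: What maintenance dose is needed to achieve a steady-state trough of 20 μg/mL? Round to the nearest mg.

17640 mg

τ/t½ = 33/12 ≈ 2.75, so f = (1/2)^(33/12) ≈ 0.148651.
Cmin,ss = (D/Vd)·f/(1−f), so D = Cmin,ss·Vd·(1−f)/f.
D = 20 × 154 × (1−f)/f ≈ 20 × 154 × 5.72717 ≈ 17639.68 mg.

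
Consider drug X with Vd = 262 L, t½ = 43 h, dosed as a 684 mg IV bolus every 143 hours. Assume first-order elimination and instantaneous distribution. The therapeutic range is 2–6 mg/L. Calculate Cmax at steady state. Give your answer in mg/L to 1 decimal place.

2.9 mg/L

k = ln2/t½ = ln2/43 ≈ 0.016120 h⁻¹; fraction remaining f = e^(−kτ) = e^(−0.016120×143) ≈ 0.0997.
At steady state, accumulation factor R = 1/(1 − e^(−kτ)) ≈ 1.1107.
Each bolus raises the concentration by D/Vd = 684/262 ≈ 2.611 mg/L.
Steady-state peak Cmax,ss = C₀·R ≈ 2.611 × 1.1107 ≈ 2.900 mg/L.
Peak 2.9 mg/L vs MTC 6 mg/L: below toxic threshold.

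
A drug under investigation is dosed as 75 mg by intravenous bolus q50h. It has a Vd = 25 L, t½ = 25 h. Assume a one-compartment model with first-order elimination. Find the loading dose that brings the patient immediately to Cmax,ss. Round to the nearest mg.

f = (1/2)^(50/25) ≈ 0.250000; accumulation ratio R = 1/(1−f) ≈ 1.33333.
Loading dose to hit Cmax,ss on first dose: D_load = D_maint·R ≈ 75 × 1.33333 ≈ 100.00 mg.

100 mg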